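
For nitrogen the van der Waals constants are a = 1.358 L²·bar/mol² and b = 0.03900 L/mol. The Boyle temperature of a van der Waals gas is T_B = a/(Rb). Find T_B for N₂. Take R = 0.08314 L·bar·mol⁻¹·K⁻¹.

T_B ≈ 418.8 K

For a van der Waals gas the second virial coefficient B₂ = b − a/(RT) vanishes at T_B = a/(Rb).
T_B = 1.358/(0.08314×0.03900) = 1.358/0.0032425 = 418.8 K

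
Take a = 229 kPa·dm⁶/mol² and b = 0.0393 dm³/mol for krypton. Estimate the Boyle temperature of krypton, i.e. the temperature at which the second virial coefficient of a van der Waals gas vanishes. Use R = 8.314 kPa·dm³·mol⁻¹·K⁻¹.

For a van der Waals gas the second virial coefficient B₂ = b − a/(RT) vanishes at T_B = a/(Rb).
T_B = 229/(8.314×0.0393) = 229/0.32674 = 700.9 K

T_B ≈ 700.9 K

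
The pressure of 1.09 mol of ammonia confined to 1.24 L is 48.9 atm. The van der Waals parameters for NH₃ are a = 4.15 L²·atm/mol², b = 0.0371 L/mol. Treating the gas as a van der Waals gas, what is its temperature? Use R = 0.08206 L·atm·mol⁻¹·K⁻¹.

T = (P + a n²/V²)(V − nb)/(nR)
P + a n²/V² = 48.9 + (4.15)(1.09)²/(1.24)² = 52.107 atm
V − nb = 1.24 − (1.09)(0.0371) = 1.1996 L
T = (52.107)(1.1996)/((1.09)(0.08206)) = 698.8 K

T ≈ 698.8 K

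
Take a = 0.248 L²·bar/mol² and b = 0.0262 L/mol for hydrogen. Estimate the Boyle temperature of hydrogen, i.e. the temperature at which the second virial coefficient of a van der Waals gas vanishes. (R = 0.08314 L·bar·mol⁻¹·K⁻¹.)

For a van der Waals gas the second virial coefficient B₂ = b − a/(RT) vanishes at T_B = a/(Rb).
T_B = 0.248/(0.08314×0.0262) = 0.248/0.0021783 = 113.9 K

T_B ≈ 113.9 K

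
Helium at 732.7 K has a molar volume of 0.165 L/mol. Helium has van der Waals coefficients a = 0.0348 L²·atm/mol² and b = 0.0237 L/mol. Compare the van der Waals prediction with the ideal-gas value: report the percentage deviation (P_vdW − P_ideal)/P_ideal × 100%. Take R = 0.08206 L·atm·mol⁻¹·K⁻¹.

Ideal: P_ideal = RT/V_m = (0.08206)(732.7)/0.165 = 364.396 atm
vdW: P = RT/(V_m − b) − a/V_m² = 60.1254/0.141300 − 0.0348/0.0272250 = 425.516 − 1.27824 = 424.238 atm
% deviation = (424.238 − 364.396)/364.396 × 100% = 16.42%

16.42 %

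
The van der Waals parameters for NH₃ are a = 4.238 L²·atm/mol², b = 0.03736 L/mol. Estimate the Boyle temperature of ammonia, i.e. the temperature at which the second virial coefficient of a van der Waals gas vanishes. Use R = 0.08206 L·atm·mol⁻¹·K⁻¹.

For a van der Waals gas the second virial coefficient B₂ = b − a/(RT) vanishes at T_B = a/(Rb).
T_B = 4.238/(0.08206×0.03736) = 4.238/0.0030658 = 1382 K

T_B ≈ 1382 K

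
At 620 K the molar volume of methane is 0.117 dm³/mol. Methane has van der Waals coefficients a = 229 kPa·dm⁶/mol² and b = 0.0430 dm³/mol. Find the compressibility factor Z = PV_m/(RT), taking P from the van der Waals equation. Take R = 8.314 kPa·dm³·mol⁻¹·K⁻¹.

P = RT/(V_m − b) − a/V_m² = (8.314)(620)/(0.117 − 0.0430) − 229/(0.117)²
  = 5154.7/0.074000 − 16729 = 69658 − 16729 = 52929 kPa
Z = PV_m/(RT) = (52929)(0.117)/((8.314)(620)) = 6192.7/5154.7 = 1.201

Z ≈ 1.201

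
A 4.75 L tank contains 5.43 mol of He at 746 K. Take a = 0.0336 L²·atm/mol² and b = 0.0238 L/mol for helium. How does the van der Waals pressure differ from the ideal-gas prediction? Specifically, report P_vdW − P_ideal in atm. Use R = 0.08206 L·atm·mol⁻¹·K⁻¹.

ΔP ≈ 1.913 atm

Ideal: P_ideal = nRT/V = (5.43)(0.08206)(746)/4.75 = 69.9804 atm
vdW: P = nRT/(V − nb) − a n²/V² = 332.407/4.62077 − 0.990693/22.5625 = 71.9376 − 0.0439088 = 71.8937 atm
ΔP = 71.8937 − 69.9804 = 1.913 atm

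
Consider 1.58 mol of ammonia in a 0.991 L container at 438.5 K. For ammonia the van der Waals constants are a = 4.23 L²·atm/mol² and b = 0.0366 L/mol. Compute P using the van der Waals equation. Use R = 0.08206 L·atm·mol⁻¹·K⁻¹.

P = nRT/(V − nb) − a n²/V²
nRT/(V − nb) = (1.58)(0.08206)(438.5)/(0.991 − 1.58×0.0366) = 56.854/0.93317 = 60.926 atm
a n²/V² = (4.23)(1.58)²/(0.991)² = 10.752 atm
P = 60.926 − 10.752 = 50.17 atm

P ≈ 50.17 atm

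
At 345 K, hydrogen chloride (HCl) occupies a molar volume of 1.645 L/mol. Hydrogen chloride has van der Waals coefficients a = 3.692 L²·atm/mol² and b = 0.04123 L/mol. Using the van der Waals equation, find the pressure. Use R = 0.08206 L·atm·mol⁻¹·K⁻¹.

P ≈ 16.29 atm

P = RT/(V_m − b) − a/V_m²
RT/(V_m − b) = (0.08206)(345)/(1.645 − 0.04123) = 28.311/1.6038 = 17.652 atm
a/V_m² = 3.692/(1.645)² = 1.3644 atm
P = 17.652 − 1.3644 = 16.29 atm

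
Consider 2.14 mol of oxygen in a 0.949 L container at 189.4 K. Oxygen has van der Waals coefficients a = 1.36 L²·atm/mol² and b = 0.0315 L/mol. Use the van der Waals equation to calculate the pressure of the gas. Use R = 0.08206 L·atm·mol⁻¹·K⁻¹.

P ≈ 30.81 atm

P = nRT/(V − nb) − a n²/V²
nRT/(V − nb) = (2.14)(0.08206)(189.4)/(0.949 − 2.14×0.0315) = 33.260/0.88159 = 37.727 atm
a n²/V² = (1.36)(2.14)²/(0.949)² = 6.9157 atm
P = 37.727 − 6.9157 = 30.81 atm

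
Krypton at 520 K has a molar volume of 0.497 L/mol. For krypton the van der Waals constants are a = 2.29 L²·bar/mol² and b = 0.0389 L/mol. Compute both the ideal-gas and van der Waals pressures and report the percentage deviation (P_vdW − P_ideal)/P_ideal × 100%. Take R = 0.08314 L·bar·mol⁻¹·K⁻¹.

-2.17 %

Ideal: P_ideal = RT/V_m = (0.08314)(520)/0.497 = 86.9875 bar
vdW: P = RT/(V_m − b) − a/V_m² = 43.2328/0.458100 − 2.29/0.247009 = 94.3742 − 9.27092 = 85.1033 bar
% deviation = (85.1033 − 86.9875)/86.9875 × 100% = -2.17%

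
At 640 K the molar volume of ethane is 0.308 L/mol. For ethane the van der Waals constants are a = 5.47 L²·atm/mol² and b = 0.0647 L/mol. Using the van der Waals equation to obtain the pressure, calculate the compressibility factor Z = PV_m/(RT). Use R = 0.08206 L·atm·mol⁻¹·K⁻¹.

Z ≈ 0.9278

P = RT/(V_m − b) − a/V_m² = (0.08206)(640)/(0.308 − 0.0647) − 5.47/(0.308)²
  = 52.518/0.24330 − 57.661 = 215.86 − 57.661 = 158.20 atm
Z = PV_m/(RT) = (158.20)(0.308)/((0.08206)(640)) = 48.726/52.518 = 0.9278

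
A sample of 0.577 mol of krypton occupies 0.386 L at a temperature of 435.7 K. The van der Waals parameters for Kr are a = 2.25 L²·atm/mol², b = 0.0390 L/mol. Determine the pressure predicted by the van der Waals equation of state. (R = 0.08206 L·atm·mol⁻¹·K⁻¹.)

P = nRT/(V − nb) − a n²/V²
nRT/(V − nb) = (0.577)(0.08206)(435.7)/(0.386 − 0.577×0.0390) = 20.630/0.36350 = 56.754 atm
a n²/V² = (2.25)(0.577)²/(0.386)² = 5.0276 atm
P = 56.754 − 5.0276 = 51.73 atm

P ≈ 51.73 atm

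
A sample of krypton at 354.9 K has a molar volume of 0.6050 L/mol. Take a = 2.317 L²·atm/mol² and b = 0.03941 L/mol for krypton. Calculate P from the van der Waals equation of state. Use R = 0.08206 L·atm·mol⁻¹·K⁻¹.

P ≈ 45.16 atm

P = RT/(V_m − b) − a/V_m²
RT/(V_m − b) = (0.08206)(354.9)/(0.6050 − 0.03941) = 29.123/0.56559 = 51.491 atm
a/V_m² = 2.317/(0.6050)² = 6.3302 atm
P = 51.491 − 6.3302 = 45.16 atm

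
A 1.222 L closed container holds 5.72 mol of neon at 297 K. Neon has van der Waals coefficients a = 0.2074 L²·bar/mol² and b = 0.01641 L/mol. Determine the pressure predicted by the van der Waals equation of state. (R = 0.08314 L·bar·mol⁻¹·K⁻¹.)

P = nRT/(V − nb) − a n²/V²
nRT/(V − nb) = (5.72)(0.08314)(297)/(1.222 − 5.72×0.01641) = 141.24/1.1281 = 125.20 bar
a n²/V² = (0.2074)(5.72)²/(1.222)² = 4.5442 bar
P = 125.20 − 4.5442 = 120.7 bar

P ≈ 120.7 bar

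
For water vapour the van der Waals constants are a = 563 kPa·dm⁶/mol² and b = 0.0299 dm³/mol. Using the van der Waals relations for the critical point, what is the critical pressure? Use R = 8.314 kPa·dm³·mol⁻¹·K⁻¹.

P_c ≈ 23324 kPa

For a van der Waals gas, P_c = a/(27b²).
P_c = 563/(27×(0.0299)²) = 563/0.024138 = 23324 kPa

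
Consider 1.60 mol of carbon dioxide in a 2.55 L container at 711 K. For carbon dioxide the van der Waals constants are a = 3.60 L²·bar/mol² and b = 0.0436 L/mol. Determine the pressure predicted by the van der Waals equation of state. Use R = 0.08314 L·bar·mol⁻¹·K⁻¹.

P ≈ 36.72 bar

P = nRT/(V − nb) − a n²/V²
nRT/(V − nb) = (1.60)(0.08314)(711)/(2.55 − 1.60×0.0436) = 94.580/2.4802 = 38.134 bar
a n²/V² = (3.60)(1.60)²/(2.55)² = 1.4173 bar
P = 38.134 − 1.4173 = 36.72 bar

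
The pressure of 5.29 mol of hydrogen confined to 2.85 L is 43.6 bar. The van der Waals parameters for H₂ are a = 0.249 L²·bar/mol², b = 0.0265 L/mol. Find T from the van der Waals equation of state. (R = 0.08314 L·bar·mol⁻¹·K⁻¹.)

T ≈ 273.9 K

T = (P + a n²/V²)(V − nb)/(nR)
P + a n²/V² = 43.6 + (0.249)(5.29)²/(2.85)² = 44.458 bar
V − nb = 2.85 − (5.29)(0.0265) = 2.7098 L
T = (44.458)(2.7098)/((5.29)(0.08314)) = 273.9 K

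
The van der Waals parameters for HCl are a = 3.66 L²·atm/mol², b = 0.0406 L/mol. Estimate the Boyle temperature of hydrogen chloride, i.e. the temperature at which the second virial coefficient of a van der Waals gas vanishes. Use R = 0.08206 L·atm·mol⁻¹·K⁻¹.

For a van der Waals gas the second virial coefficient B₂ = b − a/(RT) vanishes at T_B = a/(Rb).
T_B = 3.66/(0.08206×0.0406) = 3.66/0.0033316 = 1099 K

T_B ≈ 1099 K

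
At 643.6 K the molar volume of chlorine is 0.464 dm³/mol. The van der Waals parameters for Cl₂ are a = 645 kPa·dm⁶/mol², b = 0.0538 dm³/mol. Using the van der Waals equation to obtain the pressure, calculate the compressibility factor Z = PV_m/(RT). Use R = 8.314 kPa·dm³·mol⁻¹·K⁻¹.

P = RT/(V_m − b) − a/V_m² = (8.314)(643.6)/(0.464 − 0.0538) − 645/(0.464)²
  = 5350.9/0.41020 − 2995.9 = 13045 − 2995.9 = 10049 kPa
Z = PV_m/(RT) = (10049)(0.464)/((8.314)(643.6)) = 4662.7/5350.9 = 0.8714

Z ≈ 0.8714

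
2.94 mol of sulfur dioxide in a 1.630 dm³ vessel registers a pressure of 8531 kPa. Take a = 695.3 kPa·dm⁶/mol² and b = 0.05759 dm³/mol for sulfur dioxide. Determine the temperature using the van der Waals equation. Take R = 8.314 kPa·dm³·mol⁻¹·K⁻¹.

T = (P + a n²/V²)(V − nb)/(nR)
P + a n²/V² = 8531 + (695.3)(2.94)²/(1.630)² = 10793 kPa
V − nb = 1.630 − (2.94)(0.05759) = 1.4607 dm³
T = (10793)(1.4607)/((2.94)(8.314)) = 645.0 K

T ≈ 645.0 K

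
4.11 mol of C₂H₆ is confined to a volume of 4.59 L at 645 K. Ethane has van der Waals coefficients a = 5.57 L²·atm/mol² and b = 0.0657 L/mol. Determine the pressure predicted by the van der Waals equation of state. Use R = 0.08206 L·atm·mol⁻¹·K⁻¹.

P = nRT/(V − nb) − a n²/V²
nRT/(V − nb) = (4.11)(0.08206)(645)/(4.59 − 4.11×0.0657) = 217.54/4.3200 = 50.356 atm
a n²/V² = (5.57)(4.11)²/(4.59)² = 4.4659 atm
P = 50.356 − 4.4659 = 45.89 atm

P ≈ 45.89 atm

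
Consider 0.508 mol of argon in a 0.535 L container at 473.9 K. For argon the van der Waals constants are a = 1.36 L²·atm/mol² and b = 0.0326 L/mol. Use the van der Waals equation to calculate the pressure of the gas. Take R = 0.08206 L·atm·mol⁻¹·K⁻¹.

P = nRT/(V − nb) − a n²/V²
nRT/(V − nb) = (0.508)(0.08206)(473.9)/(0.535 − 0.508×0.0326) = 19.755/0.51844 = 38.105 atm
a n²/V² = (1.36)(0.508)²/(0.535)² = 1.2262 atm
P = 38.105 − 1.2262 = 36.88 atm

P ≈ 36.88 atm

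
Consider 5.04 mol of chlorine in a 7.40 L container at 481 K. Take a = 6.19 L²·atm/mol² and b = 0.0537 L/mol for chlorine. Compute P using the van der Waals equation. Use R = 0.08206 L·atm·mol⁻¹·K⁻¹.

P ≈ 25.03 atm

P = nRT/(V − nb) − a n²/V²
nRT/(V − nb) = (5.04)(0.08206)(481)/(7.40 − 5.04×0.0537) = 198.93/7.1294 = 27.903 atm
a n²/V² = (6.19)(5.04)²/(7.40)² = 2.8714 atm
P = 27.903 − 2.8714 = 25.03 atm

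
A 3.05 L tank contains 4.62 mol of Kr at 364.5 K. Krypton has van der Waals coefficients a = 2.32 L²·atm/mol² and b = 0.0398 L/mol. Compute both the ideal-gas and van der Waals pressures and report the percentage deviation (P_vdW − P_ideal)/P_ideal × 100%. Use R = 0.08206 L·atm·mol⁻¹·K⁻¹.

-5.33 %

Ideal: P_ideal = nRT/V = (4.62)(0.08206)(364.5)/3.05 = 45.3076 atm
vdW: P = nRT/(V − nb) − a n²/V² = 138.188/2.86612 − 49.5190/9.30250 = 48.2143 − 5.32319 = 42.8911 atm
% deviation = (42.8911 − 45.3076)/45.3076 × 100% = -5.33%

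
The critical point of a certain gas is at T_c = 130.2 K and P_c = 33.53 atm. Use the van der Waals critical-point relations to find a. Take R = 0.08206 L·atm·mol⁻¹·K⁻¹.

a ≈ 1.436 L²·atm/mol²

From T_c = 8a/(27Rb) and P_c = a/(27b²): a = 27 R² T_c²/(64 P_c).
a = 27×(0.08206)²×(130.2)²/(64×33.53) = 3082.1/2145.9 = 1.436 L²·atm/mol²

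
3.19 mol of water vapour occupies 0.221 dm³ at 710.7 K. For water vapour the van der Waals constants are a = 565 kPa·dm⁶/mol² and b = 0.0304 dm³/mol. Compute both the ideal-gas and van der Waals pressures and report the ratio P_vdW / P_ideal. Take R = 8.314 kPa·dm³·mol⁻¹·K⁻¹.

P_vdW / P_ideal ≈ 0.4017

Ideal: P_ideal = nRT/V = (3.19)(8.314)(710.7)/0.221 = 85289.3 kPa
vdW: P = nRT/(V − nb) − a n²/V² = 18848.9/0.124024 − 5749.50/0.0488410 = 151978 − 117719 = 34259 kPa
Ratio = 34259/85289.3 = 0.4017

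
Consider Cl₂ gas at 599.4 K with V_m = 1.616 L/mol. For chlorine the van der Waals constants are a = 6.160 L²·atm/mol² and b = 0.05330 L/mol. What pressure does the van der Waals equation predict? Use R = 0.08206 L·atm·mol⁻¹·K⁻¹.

P ≈ 29.12 atm

P = RT/(V_m − b) − a/V_m²
RT/(V_m − b) = (0.08206)(599.4)/(1.616 − 0.05330) = 49.187/1.5627 = 31.476 atm
a/V_m² = 6.160/(1.616)² = 2.3588 atm
P = 31.476 − 2.3588 = 29.12 atm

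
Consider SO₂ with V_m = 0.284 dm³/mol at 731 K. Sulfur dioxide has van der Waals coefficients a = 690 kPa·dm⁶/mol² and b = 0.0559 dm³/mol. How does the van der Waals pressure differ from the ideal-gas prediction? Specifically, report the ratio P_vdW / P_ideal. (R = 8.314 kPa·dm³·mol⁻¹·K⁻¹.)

P_vdW / P_ideal ≈ 0.8453

Ideal: P_ideal = RT/V_m = (8.314)(731)/0.284 = 21399.8 kPa
vdW: P = RT/(V_m − b) − a/V_m² = 6077.53/0.228100 − 690/0.0806560 = 26644.1 − 8554.85 = 18089.3 kPa
Ratio = 18089.3/21399.8 = 0.8453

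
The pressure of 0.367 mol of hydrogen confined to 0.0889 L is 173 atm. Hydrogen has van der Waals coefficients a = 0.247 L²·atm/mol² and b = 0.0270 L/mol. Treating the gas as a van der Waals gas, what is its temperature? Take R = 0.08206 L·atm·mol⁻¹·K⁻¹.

T ≈ 464.8 K

T = (P + a n²/V²)(V − nb)/(nR)
P + a n²/V² = 173 + (0.247)(0.367)²/(0.0889)² = 177.21 atm
V − nb = 0.0889 − (0.367)(0.0270) = 0.078991 L
T = (177.21)(0.078991)/((0.367)(0.08206)) = 464.8 K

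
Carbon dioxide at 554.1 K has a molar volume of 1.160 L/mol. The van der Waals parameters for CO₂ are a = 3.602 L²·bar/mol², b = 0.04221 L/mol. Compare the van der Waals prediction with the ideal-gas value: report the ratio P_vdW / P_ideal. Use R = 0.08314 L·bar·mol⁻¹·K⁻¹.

Ideal: P_ideal = RT/V_m = (0.08314)(554.1)/1.160 = 39.7137 bar
vdW: P = RT/(V_m − b) − a/V_m² = 46.0679/1.11779 − 3.602/1.34560 = 41.2134 − 2.67687 = 38.5365 bar
Ratio = 38.5365/39.7137 = 0.9704

P_vdW / P_ideal ≈ 0.9704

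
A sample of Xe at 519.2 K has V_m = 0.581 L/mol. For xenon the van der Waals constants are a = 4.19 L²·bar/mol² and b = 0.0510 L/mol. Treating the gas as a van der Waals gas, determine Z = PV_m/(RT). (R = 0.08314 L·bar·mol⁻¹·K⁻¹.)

P = RT/(V_m − b) − a/V_m² = (0.08314)(519.2)/(0.581 − 0.0510) − 4.19/(0.581)²
  = 43.166/0.53000 − 12.413 = 81.445 − 12.413 = 69.032 bar
Z = PV_m/(RT) = (69.032)(0.581)/((0.08314)(519.2)) = 40.108/43.166 = 0.9292

Z ≈ 0.9292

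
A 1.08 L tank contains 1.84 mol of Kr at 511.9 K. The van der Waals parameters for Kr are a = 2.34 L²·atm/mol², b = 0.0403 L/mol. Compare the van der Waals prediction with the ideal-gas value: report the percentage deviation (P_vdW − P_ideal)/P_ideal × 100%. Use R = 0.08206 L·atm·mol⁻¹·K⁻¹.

Ideal: P_ideal = nRT/V = (1.84)(0.08206)(511.9)/1.08 = 71.5667 atm
vdW: P = nRT/(V − nb) − a n²/V² = 77.2920/1.00585 − 7.92230/1.16640 = 76.8425 − 6.79210 = 70.0504 atm
% deviation = (70.0504 − 71.5667)/71.5667 × 100% = -2.12%

-2.12 %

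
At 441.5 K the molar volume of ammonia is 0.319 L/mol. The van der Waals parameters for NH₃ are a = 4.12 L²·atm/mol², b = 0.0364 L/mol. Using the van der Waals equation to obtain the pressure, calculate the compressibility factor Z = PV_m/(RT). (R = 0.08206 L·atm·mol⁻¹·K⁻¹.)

P = RT/(V_m − b) − a/V_m² = (0.08206)(441.5)/(0.319 − 0.0364) − 4.12/(0.319)²
  = 36.229/0.28260 − 40.487 = 128.20 − 40.487 = 87.71 atm
Z = PV_m/(RT) = (87.71)(0.319)/((0.08206)(441.5)) = 27.979/36.229 = 0.7723

Z ≈ 0.7723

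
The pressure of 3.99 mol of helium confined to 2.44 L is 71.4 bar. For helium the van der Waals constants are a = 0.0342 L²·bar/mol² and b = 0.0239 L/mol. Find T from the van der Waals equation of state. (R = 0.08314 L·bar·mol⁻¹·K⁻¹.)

T ≈ 505.3 K

T = (P + a n²/V²)(V − nb)/(nR)
P + a n²/V² = 71.4 + (0.0342)(3.99)²/(2.44)² = 71.491 bar
V − nb = 2.44 − (3.99)(0.0239) = 2.3446 L
T = (71.491)(2.3446)/((3.99)(0.08314)) = 505.3 K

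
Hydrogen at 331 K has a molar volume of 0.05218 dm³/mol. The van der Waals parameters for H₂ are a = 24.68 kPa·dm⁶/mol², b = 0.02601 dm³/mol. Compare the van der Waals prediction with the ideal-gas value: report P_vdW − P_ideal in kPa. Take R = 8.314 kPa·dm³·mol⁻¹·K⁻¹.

Ideal: P_ideal = RT/V_m = (8.314)(331)/0.05218 = 52739.2 kPa
vdW: P = RT/(V_m − b) − a/V_m² = 2751.93/0.0261700 − 24.68/0.00272275 = 105156 − 9064.37 = 96092 kPa
ΔP = 96092 − 52739.2 = 43350 kPa

ΔP ≈ 43350 kPa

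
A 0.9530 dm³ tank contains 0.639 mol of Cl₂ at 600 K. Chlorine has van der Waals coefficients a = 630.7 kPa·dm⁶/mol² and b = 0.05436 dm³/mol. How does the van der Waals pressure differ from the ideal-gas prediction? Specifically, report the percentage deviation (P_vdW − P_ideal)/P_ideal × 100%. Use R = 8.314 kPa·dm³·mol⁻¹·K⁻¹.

Ideal: P_ideal = nRT/V = (0.639)(8.314)(600)/0.9530 = 3344.79 kPa
vdW: P = nRT/(V − nb) − a n²/V² = 3187.59/0.918264 − 257.528/0.908209 = 3471.32 − 283.556 = 3187.76 kPa
% deviation = (3187.76 − 3344.79)/3344.79 × 100% = -4.69%

-4.69 %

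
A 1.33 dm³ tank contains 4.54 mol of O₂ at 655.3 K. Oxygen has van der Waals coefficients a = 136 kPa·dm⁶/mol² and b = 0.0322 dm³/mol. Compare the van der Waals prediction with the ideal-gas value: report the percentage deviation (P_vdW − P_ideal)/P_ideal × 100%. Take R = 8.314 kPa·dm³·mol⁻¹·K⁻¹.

Ideal: P_ideal = nRT/V = (4.54)(8.314)(655.3)/1.33 = 18597.5 kPa
vdW: P = nRT/(V − nb) − a n²/V² = 24734.7/1.18381 − 2803.18/1.76890 = 20894.1 − 1584.70 = 19309.4 kPa
% deviation = (19309.4 − 18597.5)/18597.5 × 100% = 3.83%

3.83 %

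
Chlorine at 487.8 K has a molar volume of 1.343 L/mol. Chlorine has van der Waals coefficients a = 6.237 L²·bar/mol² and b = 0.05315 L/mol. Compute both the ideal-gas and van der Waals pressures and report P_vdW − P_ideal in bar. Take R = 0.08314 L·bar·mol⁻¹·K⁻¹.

Ideal: P_ideal = RT/V_m = (0.08314)(487.8)/1.343 = 30.1978 bar
vdW: P = RT/(V_m − b) − a/V_m² = 40.5557/1.28985 − 6.237/1.80365 = 31.4422 − 3.45799 = 27.9842 bar
ΔP = 27.9842 − 30.1978 = -2.214 bar

ΔP ≈ -2.214 bar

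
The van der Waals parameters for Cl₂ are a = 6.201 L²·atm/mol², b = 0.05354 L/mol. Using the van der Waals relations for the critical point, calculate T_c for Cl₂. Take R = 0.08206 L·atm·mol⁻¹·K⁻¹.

T_c ≈ 418.2 K

For a van der Waals gas, T_c = 8a/(27Rb).
T_c = 8×6.201/(27×0.08206×0.05354) = 49.608/0.11862 = 418.2 K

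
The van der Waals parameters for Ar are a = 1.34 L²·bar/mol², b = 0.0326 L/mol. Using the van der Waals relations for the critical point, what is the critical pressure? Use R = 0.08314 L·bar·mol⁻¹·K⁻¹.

For a van der Waals gas, P_c = a/(27b²).
P_c = 1.34/(27×(0.0326)²) = 1.34/0.028695 = 46.70 bar

P_c ≈ 46.70 bar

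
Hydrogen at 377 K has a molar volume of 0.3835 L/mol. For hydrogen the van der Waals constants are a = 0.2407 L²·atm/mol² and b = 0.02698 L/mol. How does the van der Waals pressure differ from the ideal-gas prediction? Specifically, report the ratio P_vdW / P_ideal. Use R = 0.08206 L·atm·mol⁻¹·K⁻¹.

Ideal: P_ideal = RT/V_m = (0.08206)(377)/0.3835 = 80.6692 atm
vdW: P = RT/(V_m − b) − a/V_m² = 30.9366/0.356520 − 0.2407/0.147072 = 86.7738 − 1.63661 = 85.1372 atm
Ratio = 85.1372/80.6692 = 1.055

P_vdW / P_ideal ≈ 1.055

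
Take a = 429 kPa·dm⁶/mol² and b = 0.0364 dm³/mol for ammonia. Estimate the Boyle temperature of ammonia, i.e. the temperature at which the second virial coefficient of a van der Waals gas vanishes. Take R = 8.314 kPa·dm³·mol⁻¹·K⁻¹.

T_B ≈ 1418 K

For a van der Waals gas the second virial coefficient B₂ = b − a/(RT) vanishes at T_B = a/(Rb).
T_B = 429/(8.314×0.0364) = 429/0.30263 = 1418 K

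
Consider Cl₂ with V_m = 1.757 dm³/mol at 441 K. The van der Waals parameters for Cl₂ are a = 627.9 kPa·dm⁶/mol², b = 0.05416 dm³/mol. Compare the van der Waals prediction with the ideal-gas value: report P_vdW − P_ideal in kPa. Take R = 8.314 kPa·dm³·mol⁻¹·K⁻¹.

ΔP ≈ -137.0 kPa

Ideal: P_ideal = RT/V_m = (8.314)(441)/1.757 = 2086.78 kPa
vdW: P = RT/(V_m − b) − a/V_m² = 3666.47/1.70284 − 627.9/3.08705 = 2153.15 − 203.398 = 1949.75 kPa
ΔP = 1949.75 − 2086.78 = -137.0 kPa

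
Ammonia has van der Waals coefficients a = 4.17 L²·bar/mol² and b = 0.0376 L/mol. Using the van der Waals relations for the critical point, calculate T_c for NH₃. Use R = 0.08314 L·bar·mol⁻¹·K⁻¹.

T_c ≈ 395.2 K

For a van der Waals gas, T_c = 8a/(27Rb).
T_c = 8×4.17/(27×0.08314×0.0376) = 33.360/0.084404 = 395.2 K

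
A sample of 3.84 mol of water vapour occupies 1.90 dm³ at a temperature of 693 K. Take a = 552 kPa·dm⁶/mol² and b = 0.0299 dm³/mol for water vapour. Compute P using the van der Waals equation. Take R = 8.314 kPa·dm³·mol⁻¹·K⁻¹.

P = nRT/(V − nb) − a n²/V²
nRT/(V − nb) = (3.84)(8.314)(693)/(1.90 − 3.84×0.0299) = 22125/1.7852 = 12394 kPa
a n²/V² = (552)(3.84)²/(1.90)² = 2254.7 kPa
P = 12394 − 2254.7 = 10139 kPa

P ≈ 10139 kPa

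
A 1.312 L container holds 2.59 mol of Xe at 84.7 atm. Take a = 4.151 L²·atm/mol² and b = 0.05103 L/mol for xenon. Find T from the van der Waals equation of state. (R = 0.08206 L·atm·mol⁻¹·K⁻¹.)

T ≈ 560.0 K

T = (P + a n²/V²)(V − nb)/(nR)
P + a n²/V² = 84.7 + (4.151)(2.59)²/(1.312)² = 100.88 atm
V − nb = 1.312 − (2.59)(0.05103) = 1.1798 L
T = (100.88)(1.1798)/((2.59)(0.08206)) = 560.0 K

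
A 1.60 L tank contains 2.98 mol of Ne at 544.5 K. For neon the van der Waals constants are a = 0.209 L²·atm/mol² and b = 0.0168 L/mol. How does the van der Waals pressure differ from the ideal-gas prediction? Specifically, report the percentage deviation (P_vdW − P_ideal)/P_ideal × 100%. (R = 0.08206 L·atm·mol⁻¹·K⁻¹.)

2.36 %

Ideal: P_ideal = nRT/V = (2.98)(0.08206)(544.5)/1.60 = 83.2196 atm
vdW: P = nRT/(V − nb) − a n²/V² = 133.151/1.54994 − 1.85600/2.56000 = 85.9072 − 0.725000 = 85.1822 atm
% deviation = (85.1822 − 83.2196)/83.2196 × 100% = 2.36%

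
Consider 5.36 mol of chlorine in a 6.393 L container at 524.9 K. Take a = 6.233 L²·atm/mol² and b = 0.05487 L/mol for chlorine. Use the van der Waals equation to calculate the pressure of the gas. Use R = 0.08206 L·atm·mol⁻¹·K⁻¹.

P ≈ 33.47 atm

P = nRT/(V − nb) − a n²/V²
nRT/(V − nb) = (5.36)(0.08206)(524.9)/(6.393 − 5.36×0.05487) = 230.87/6.0989 = 37.854 atm
a n²/V² = (6.233)(5.36)²/(6.393)² = 4.3814 atm
P = 37.854 − 4.3814 = 33.47 atm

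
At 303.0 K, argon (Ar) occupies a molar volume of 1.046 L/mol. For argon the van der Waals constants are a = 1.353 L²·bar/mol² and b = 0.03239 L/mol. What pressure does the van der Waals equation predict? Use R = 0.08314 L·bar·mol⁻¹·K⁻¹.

P = RT/(V_m − b) − a/V_m²
RT/(V_m − b) = (0.08314)(303.0)/(1.046 − 0.03239) = 25.191/1.0136 = 24.853 bar
a/V_m² = 1.353/(1.046)² = 1.2366 bar
P = 24.853 − 1.2366 = 23.62 bar

P ≈ 23.62 bar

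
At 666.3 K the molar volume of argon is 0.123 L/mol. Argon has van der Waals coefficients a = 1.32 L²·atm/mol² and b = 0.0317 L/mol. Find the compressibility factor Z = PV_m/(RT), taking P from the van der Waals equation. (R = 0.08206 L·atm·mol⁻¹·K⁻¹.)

Z ≈ 1.151

P = RT/(V_m − b) − a/V_m² = (0.08206)(666.3)/(0.123 − 0.0317) − 1.32/(0.123)²
  = 54.677/0.091300 − 87.250 = 598.87 − 87.250 = 511.62 atm
Z = PV_m/(RT) = (511.62)(0.123)/((0.08206)(666.3)) = 62.929/54.677 = 1.151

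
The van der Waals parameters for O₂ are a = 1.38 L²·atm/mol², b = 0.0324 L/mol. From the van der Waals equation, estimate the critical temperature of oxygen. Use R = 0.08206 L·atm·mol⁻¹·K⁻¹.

T_c ≈ 153.8 K

For a van der Waals gas, T_c = 8a/(27Rb).
T_c = 8×1.38/(27×0.08206×0.0324) = 11.040/0.071786 = 153.8 K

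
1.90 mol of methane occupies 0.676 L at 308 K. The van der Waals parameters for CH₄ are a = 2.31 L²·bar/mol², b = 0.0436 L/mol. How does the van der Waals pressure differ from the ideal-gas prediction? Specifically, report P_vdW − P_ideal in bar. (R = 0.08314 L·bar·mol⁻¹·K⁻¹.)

ΔP ≈ -8.197 bar

Ideal: P_ideal = nRT/V = (1.90)(0.08314)(308)/0.676 = 71.9727 bar
vdW: P = nRT/(V − nb) − a n²/V² = 48.6535/0.593160 − 8.33910/0.456976 = 82.0242 − 18.2484 = 63.7758 bar
ΔP = 63.7758 − 71.9727 = -8.197 bar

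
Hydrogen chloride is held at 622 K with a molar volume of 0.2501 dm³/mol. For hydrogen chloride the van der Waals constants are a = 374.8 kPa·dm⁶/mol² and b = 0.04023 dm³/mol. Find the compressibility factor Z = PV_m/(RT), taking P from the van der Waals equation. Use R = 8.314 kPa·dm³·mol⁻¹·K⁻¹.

P = RT/(V_m − b) − a/V_m² = (8.314)(622)/(0.2501 − 0.04023) − 374.8/(0.2501)²
  = 5171.3/0.20987 − 5992.0 = 24640 − 5992.0 = 18648 kPa
Z = PV_m/(RT) = (18648)(0.2501)/((8.314)(622)) = 4663.9/5171.3 = 0.9019

Z ≈ 0.9019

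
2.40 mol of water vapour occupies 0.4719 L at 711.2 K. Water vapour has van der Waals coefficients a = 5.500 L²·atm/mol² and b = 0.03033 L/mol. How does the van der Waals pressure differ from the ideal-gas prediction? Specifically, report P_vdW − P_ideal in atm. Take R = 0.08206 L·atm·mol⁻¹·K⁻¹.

Ideal: P_ideal = nRT/V = (2.40)(0.08206)(711.2)/0.4719 = 296.814 atm
vdW: P = nRT/(V − nb) − a n²/V² = 140.067/0.399108 − 31.6800/0.222690 = 350.950 − 142.261 = 208.689 atm
ΔP = 208.689 − 296.814 = -88.13 atm

ΔP ≈ -88.13 atm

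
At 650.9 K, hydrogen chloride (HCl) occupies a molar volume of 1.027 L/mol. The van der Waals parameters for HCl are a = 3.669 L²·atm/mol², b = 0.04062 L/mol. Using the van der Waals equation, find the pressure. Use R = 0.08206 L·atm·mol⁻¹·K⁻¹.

P ≈ 50.67 atm

P = RT/(V_m − b) − a/V_m²
RT/(V_m − b) = (0.08206)(650.9)/(1.027 − 0.04062) = 53.413/0.98638 = 54.151 atm
a/V_m² = 3.669/(1.027)² = 3.4786 atm
P = 54.151 − 3.4786 = 50.67 atm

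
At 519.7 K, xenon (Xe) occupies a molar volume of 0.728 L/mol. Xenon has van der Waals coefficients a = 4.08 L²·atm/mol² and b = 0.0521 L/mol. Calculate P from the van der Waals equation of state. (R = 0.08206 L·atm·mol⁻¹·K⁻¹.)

P ≈ 55.40 atm

P = RT/(V_m − b) − a/V_m²
RT/(V_m − b) = (0.08206)(519.7)/(0.728 − 0.0521) = 42.647/0.67590 = 63.097 atm
a/V_m² = 4.08/(0.728)² = 7.6983 atm
P = 63.097 − 7.6983 = 55.40 atm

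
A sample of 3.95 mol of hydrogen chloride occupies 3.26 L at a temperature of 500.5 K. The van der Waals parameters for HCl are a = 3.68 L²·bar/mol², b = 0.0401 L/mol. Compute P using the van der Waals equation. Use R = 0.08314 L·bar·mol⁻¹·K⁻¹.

P = nRT/(V − nb) − a n²/V²
nRT/(V − nb) = (3.95)(0.08314)(500.5)/(3.26 − 3.95×0.0401) = 164.37/3.1016 = 52.995 bar
a n²/V² = (3.68)(3.95)²/(3.26)² = 5.4026 bar
P = 52.995 − 5.4026 = 47.59 bar

P ≈ 47.59 bar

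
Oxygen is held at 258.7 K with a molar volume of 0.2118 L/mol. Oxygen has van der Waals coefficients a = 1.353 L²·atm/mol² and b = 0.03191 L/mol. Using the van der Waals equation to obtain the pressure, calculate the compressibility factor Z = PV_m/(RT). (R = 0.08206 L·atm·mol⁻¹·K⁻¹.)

Z ≈ 0.8765

P = RT/(V_m − b) − a/V_m² = (0.08206)(258.7)/(0.2118 − 0.03191) − 1.353/(0.2118)²
  = 21.229/0.17989 − 30.161 = 118.01 − 30.161 = 87.85 atm
Z = PV_m/(RT) = (87.85)(0.2118)/((0.08206)(258.7)) = 18.607/21.229 = 0.8765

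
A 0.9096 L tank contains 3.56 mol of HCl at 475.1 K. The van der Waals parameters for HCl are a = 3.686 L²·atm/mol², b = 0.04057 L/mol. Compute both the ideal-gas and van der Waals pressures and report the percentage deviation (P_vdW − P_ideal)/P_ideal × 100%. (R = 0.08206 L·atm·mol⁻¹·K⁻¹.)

-18.13 %

Ideal: P_ideal = nRT/V = (3.56)(0.08206)(475.1)/0.9096 = 152.586 atm
vdW: P = nRT/(V − nb) − a n²/V² = 138.793/0.765171 − 46.7149/0.827372 = 181.388 − 56.4618 = 124.926 atm
% deviation = (124.926 − 152.586)/152.586 × 100% = -18.13%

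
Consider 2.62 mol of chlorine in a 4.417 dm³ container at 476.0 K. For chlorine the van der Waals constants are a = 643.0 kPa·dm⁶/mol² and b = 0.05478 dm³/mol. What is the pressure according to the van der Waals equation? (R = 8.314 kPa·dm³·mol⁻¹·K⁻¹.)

P ≈ 2200 kPa

P = nRT/(V − nb) − a n²/V²
nRT/(V − nb) = (2.62)(8.314)(476.0)/(4.417 − 2.62×0.05478) = 10369/4.2735 = 2426.3 kPa
a n²/V² = (643.0)(2.62)²/(4.417)² = 226.23 kPa
P = 2426.3 − 226.23 = 2200 kPa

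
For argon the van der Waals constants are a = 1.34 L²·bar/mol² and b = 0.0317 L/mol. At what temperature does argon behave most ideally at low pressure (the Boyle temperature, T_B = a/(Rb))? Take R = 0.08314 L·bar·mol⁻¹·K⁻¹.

T_B ≈ 508.4 K

For a van der Waals gas the second virial coefficient B₂ = b − a/(RT) vanishes at T_B = a/(Rb).
T_B = 1.34/(0.08314×0.0317) = 1.34/0.0026355 = 508.4 K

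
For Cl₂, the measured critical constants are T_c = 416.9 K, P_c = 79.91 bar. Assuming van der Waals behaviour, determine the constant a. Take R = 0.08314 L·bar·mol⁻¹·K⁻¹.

From T_c = 8a/(27Rb) and P_c = a/(27b²): a = 27 R² T_c²/(64 P_c).
a = 27×(0.08314)²×(416.9)²/(64×79.91) = 32438/5114.2 = 6.343 L²·bar/mol²

a ≈ 6.343 L²·bar/mol²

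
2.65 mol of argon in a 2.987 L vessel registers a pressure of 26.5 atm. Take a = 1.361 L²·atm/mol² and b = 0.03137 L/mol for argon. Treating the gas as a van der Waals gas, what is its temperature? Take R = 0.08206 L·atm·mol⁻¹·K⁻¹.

T ≈ 368.2 K

T = (P + a n²/V²)(V − nb)/(nR)
P + a n²/V² = 26.5 + (1.361)(2.65)²/(2.987)² = 27.571 atm
V − nb = 2.987 − (2.65)(0.03137) = 2.9039 L
T = (27.571)(2.9039)/((2.65)(0.08206)) = 368.2 K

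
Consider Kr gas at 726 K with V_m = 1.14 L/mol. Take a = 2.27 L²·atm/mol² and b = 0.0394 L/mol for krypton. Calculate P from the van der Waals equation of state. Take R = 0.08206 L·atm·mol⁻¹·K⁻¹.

P ≈ 52.38 atm

P = RT/(V_m − b) − a/V_m²
RT/(V_m − b) = (0.08206)(726)/(1.14 − 0.0394) = 59.576/1.1006 = 54.130 atm
a/V_m² = 2.27/(1.14)² = 1.7467 atm
P = 54.130 − 1.7467 = 52.38 atm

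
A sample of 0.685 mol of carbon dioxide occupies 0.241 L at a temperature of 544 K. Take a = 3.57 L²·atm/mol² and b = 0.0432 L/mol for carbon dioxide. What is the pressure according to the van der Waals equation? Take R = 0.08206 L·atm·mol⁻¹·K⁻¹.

P = nRT/(V − nb) − a n²/V²
nRT/(V − nb) = (0.685)(0.08206)(544)/(0.241 − 0.685×0.0432) = 30.579/0.21141 = 144.64 atm
a n²/V² = (3.57)(0.685)²/(0.241)² = 28.841 atm
P = 144.64 − 28.841 = 115.8 atm

P ≈ 115.8 atm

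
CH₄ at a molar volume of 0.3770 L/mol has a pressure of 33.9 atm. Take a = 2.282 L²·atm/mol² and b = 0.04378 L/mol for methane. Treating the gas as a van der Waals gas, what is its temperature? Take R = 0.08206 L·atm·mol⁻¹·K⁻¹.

T ≈ 202.9 K

T = (P + a/V_m²)(V_m − b)/R
P + a/V_m² = 33.9 + 2.282/(0.3770)² = 49.956 atm
V_m − b = 0.3770 − 0.04378 = 0.33322 L/mol
T = (49.956)(0.33322)/0.08206 = 202.9 K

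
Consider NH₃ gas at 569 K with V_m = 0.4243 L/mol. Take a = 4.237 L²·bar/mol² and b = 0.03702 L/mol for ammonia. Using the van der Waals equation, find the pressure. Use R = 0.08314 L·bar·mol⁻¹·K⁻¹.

P ≈ 98.62 bar

P = RT/(V_m − b) − a/V_m²
RT/(V_m − b) = (0.08314)(569)/(0.4243 − 0.03702) = 47.307/0.38728 = 122.15 bar
a/V_m² = 4.237/(0.4243)² = 23.535 bar
P = 122.15 − 23.535 = 98.62 bar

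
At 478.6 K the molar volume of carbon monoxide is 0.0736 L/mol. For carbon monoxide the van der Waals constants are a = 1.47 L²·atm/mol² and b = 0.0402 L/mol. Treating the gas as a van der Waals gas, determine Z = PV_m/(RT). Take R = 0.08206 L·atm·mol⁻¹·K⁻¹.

P = RT/(V_m − b) − a/V_m² = (0.08206)(478.6)/(0.0736 − 0.0402) − 1.47/(0.0736)²
  = 39.274/0.033400 − 271.37 = 1175.9 − 271.37 = 904.5 atm
Z = PV_m/(RT) = (904.5)(0.0736)/((0.08206)(478.6)) = 66.571/39.274 = 1.695

Z ≈ 1.695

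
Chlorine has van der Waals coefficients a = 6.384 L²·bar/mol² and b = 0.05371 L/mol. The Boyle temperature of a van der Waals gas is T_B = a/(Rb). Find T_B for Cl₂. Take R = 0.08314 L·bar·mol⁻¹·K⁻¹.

T_B ≈ 1430 K

For a van der Waals gas the second virial coefficient B₂ = b − a/(RT) vanishes at T_B = a/(Rb).
T_B = 6.384/(0.08314×0.05371) = 6.384/0.0044654 = 1430 K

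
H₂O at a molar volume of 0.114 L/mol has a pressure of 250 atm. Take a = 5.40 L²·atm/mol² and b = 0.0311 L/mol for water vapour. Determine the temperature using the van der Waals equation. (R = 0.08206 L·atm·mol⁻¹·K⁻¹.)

T ≈ 672.3 K

T = (P + a/V_m²)(V_m − b)/R
P + a/V_m² = 250 + 5.40/(0.114)² = 665.51 atm
V_m − b = 0.114 − 0.0311 = 0.082900 L/mol
T = (665.51)(0.082900)/0.08206 = 672.3 K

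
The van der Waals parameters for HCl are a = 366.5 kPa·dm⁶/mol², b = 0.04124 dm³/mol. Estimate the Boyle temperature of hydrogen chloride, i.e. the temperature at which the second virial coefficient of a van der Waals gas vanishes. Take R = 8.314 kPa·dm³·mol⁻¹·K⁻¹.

T_B ≈ 1069 K

For a van der Waals gas the second virial coefficient B₂ = b − a/(RT) vanishes at T_B = a/(Rb).
T_B = 366.5/(8.314×0.04124) = 366.5/0.34287 = 1069 K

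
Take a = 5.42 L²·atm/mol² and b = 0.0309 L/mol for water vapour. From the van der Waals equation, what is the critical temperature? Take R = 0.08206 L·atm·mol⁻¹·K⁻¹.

For a van der Waals gas, T_c = 8a/(27Rb).
T_c = 8×5.42/(27×0.08206×0.0309) = 43.360/0.068463 = 633.3 K

T_c ≈ 633.3 K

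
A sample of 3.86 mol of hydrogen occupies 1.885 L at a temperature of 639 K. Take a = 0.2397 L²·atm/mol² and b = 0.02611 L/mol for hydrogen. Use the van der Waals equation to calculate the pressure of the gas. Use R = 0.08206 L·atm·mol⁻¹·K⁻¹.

P = nRT/(V − nb) − a n²/V²
nRT/(V − nb) = (3.86)(0.08206)(639)/(1.885 − 3.86×0.02611) = 202.40/1.7842 = 113.44 atm
a n²/V² = (0.2397)(3.86)²/(1.885)² = 1.0051 atm
P = 113.44 − 1.0051 = 112.4 atm

P ≈ 112.4 atm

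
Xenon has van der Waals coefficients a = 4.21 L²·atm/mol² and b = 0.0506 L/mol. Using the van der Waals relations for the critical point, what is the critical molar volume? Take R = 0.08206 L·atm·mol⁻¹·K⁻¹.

For a van der Waals gas, V_m,c = 3b.
V_m,c = 3×0.0506 = 0.1518 L/mol

V_m,c ≈ 0.1518 L/mol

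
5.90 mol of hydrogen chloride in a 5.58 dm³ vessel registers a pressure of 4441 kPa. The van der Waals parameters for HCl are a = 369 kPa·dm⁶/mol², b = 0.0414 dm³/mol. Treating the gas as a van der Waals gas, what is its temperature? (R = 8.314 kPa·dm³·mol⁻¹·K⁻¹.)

T = (P + a n²/V²)(V − nb)/(nR)
P + a n²/V² = 4441 + (369)(5.90)²/(5.58)² = 4853.5 kPa
V − nb = 5.58 − (5.90)(0.0414) = 5.3357 dm³
T = (4853.5)(5.3357)/((5.90)(8.314)) = 527.9 K

T ≈ 527.9 K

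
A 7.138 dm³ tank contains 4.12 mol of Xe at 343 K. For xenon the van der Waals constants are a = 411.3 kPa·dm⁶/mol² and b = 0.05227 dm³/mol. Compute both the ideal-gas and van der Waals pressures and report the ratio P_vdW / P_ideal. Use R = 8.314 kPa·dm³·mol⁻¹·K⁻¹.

Ideal: P_ideal = nRT/V = (4.12)(8.314)(343)/7.138 = 1645.98 kPa
vdW: P = nRT/(V − nb) − a n²/V² = 11749.0/6.92265 − 6981.57/50.9510 = 1697.18 − 137.025 = 1560.16 kPa
Ratio = 1560.16/1645.98 = 0.9479

P_vdW / P_ideal ≈ 0.9479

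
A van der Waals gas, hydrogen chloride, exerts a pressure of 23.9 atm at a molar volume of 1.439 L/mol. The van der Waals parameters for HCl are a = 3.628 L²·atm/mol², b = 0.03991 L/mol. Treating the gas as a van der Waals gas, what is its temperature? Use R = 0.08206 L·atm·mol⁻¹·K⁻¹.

T ≈ 437.4 K

T = (P + a/V_m²)(V_m − b)/R
P + a/V_m² = 23.9 + 3.628/(1.439)² = 25.652 atm
V_m − b = 1.439 − 0.03991 = 1.3991 L/mol
T = (25.652)(1.3991)/0.08206 = 437.4 K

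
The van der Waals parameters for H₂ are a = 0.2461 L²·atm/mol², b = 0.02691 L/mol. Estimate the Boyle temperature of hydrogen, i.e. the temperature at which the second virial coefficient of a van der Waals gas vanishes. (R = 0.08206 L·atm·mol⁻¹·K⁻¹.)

T_B ≈ 111.4 K

For a van der Waals gas the second virial coefficient B₂ = b − a/(RT) vanishes at T_B = a/(Rb).
T_B = 0.2461/(0.08206×0.02691) = 0.2461/0.0022082 = 111.4 K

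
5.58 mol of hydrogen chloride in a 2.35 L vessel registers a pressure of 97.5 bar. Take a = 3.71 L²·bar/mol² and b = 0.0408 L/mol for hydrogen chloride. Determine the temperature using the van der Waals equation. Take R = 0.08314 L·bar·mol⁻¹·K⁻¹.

T = (P + a n²/V²)(V − nb)/(nR)
P + a n²/V² = 97.5 + (3.71)(5.58)²/(2.35)² = 118.42 bar
V − nb = 2.35 − (5.58)(0.0408) = 2.1223 L
T = (118.42)(2.1223)/((5.58)(0.08314)) = 541.7 K

T ≈ 541.7 K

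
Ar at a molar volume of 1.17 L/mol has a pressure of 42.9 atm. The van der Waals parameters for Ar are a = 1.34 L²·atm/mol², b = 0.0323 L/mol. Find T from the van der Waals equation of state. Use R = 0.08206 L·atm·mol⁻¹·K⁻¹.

T ≈ 608.3 K

T = (P + a/V_m²)(V_m − b)/R
P + a/V_m² = 42.9 + 1.34/(1.17)² = 43.879 atm
V_m − b = 1.17 − 0.0323 = 1.1377 L/mol
T = (43.879)(1.1377)/0.08206 = 608.3 K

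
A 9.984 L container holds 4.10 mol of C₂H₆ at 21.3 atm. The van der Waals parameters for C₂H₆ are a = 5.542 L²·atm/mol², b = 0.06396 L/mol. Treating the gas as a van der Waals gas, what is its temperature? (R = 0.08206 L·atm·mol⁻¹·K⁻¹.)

T = (P + a n²/V²)(V − nb)/(nR)
P + a n²/V² = 21.3 + (5.542)(4.10)²/(9.984)² = 22.235 atm
V − nb = 9.984 − (4.10)(0.06396) = 9.7218 L
T = (22.235)(9.7218)/((4.10)(0.08206)) = 642.5 K

T ≈ 642.5 K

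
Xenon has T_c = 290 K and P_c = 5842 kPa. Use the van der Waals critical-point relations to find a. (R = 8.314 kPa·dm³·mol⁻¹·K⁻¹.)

From T_c = 8a/(27Rb) and P_c = a/(27b²): a = 27 R² T_c²/(64 P_c).
a = 27×(8.314)²×(290)²/(64×5842) = 156956679/373888 = 419.8 kPa·dm⁶/mol²

a ≈ 419.8 kPa·dm⁶/mol²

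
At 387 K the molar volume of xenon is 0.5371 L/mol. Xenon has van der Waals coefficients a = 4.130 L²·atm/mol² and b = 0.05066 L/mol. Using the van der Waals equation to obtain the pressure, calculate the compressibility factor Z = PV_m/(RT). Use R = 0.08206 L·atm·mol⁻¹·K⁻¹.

P = RT/(V_m − b) − a/V_m² = (0.08206)(387)/(0.5371 − 0.05066) − 4.130/(0.5371)²
  = 31.757/0.48644 − 14.317 = 65.285 − 14.317 = 50.968 atm
Z = PV_m/(RT) = (50.968)(0.5371)/((0.08206)(387)) = 27.375/31.757 = 0.8620

Z ≈ 0.8620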